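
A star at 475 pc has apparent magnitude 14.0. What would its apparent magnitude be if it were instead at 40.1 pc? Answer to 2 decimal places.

Flux ∝ 1/d², so Δm = 5 log₁₀(d₂/d₁) = 5 log₁₀(40.1/475) = -5.368
m₂ = m₁ + Δm = 14.0 + (-5.368) = 8.632

m ≈ 8.63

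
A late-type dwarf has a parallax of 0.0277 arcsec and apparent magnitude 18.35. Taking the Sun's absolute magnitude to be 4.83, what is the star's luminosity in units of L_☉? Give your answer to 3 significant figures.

L/L_☉ ≈ 5.09×10^-5

d = 1/p = 1/0.0277″ = 36.10 pc
M = m − 5 log₁₀ d + 5 = 18.35 − 5·1.5575 + 5 = 15.562
M − M_☉ = 15.562 − 4.83 = 10.732
L/L_☉ = 10^(−0.4 × 10.732) = 5.094×10^-5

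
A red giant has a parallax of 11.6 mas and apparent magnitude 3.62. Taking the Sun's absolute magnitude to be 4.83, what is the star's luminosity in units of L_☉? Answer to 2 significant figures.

L/L_☉ ≈ 230

d = 1/p = 1000/11.6 mas = 86.21 pc
M = m − 5 log₁₀ d + 5 = 3.62 − 5·1.9355 + 5 = -1.058
M − M_☉ = -1.058 − 4.83 = -5.888
L/L_☉ = 10^(−0.4 × -5.888) = 226.5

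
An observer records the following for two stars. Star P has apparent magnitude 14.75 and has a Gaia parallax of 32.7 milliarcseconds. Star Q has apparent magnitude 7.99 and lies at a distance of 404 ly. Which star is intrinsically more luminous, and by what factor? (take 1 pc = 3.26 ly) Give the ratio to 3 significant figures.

Star Q is more luminous, by a factor of 8310.

Star P: p = 32.7 mas = 0.0327″ → d = 1/p = 30.58 pc
Star P: M = m − 5 log₁₀ d + 5 = 14.75 − 5·1.4855 + 5 = 12.323
Star Q: d = 404 ly / 3.26 = 123.9 pc
Star Q: M = m − 5 log₁₀ d + 5 = 7.99 − 5·2.0932 + 5 = 2.524
ΔM = M_P − M_Q = 12.323 − (2.524) = 9.799; smaller M is more luminous → Star Q.
L ratio = 10^(0.4 |ΔM|) = 10^3.919 = 8307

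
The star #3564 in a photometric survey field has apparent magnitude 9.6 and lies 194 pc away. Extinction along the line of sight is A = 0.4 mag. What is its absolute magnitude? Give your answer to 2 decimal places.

5 log₁₀(d/10 pc) = 5 log₁₀(194.0) − 5 = 6.439
M = m − 5 log₁₀(d/10) − A = 9.6 − 6.439 − 0.4 = 2.761

M ≈ 2.76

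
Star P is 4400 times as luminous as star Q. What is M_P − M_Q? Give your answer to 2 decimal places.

Pogson: ΔM = −2.5 log₁₀(ratio) = −2.5 log₁₀(4400) = −2.5 × 3.6435 = -9.109
Star P is brighter, so it has the smaller magnitude: the difference is negative.

M_P − M_Q ≈ -9.11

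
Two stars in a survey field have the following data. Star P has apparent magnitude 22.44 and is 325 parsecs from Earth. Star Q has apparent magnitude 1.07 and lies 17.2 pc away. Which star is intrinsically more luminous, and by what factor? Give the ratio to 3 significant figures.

Star Q is more luminous, by a factor of 989000.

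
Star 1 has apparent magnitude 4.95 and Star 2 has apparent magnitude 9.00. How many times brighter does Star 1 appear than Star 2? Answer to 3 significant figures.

Δm = 4.95 − (9.00) = -4.05
Flux ratio = 10^(−0.4 Δm) = 10^(−0.4 × -4.05) = 10^1.620 = 41.69

41.7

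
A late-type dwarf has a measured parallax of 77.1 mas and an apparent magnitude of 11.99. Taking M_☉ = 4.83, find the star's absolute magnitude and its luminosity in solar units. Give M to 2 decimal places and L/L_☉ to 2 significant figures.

d = 1/p = 1000/77.1 mas = 12.97 pc
M = m − 5 log₁₀ d + 5 = 11.99 − 5·1.1129 + 5 = 11.425
M − M_☉ = 11.425 − 4.83 = 6.595
L/L_☉ = 10^(−0.4 × 6.595) = 2.301×10^-3

M ≈ 11.43; L/L_☉ ≈ 2.3×10^-3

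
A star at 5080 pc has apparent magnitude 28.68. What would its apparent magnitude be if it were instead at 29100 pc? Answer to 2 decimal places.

m ≈ 32.47

Flux ∝ 1/d², so Δm = 5 log₁₀(d₂/d₁) = 5 log₁₀(29100/5080) = 3.790
m₂ = m₁ + Δm = 28.68 + (3.790) = 32.470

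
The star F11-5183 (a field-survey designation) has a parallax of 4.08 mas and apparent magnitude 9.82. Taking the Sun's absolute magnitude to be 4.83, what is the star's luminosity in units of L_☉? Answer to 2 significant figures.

L/L_☉ ≈ 6.1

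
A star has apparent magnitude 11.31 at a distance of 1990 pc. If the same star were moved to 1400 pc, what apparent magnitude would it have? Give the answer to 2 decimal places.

m ≈ 10.55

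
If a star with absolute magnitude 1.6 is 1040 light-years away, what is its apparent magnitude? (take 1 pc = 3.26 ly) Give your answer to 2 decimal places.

m ≈ 9.12

d = 1040 ly / 3.26 = 319.0 pc
m = M + 5 log₁₀ d − 5 = 1.6 + 5·2.5038 − 5 = 9.119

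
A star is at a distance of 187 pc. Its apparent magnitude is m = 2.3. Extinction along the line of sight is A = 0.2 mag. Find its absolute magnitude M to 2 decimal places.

M ≈ -4.26

5 log₁₀(d/10 pc) = 5 log₁₀(187.0) − 5 = 6.359
M = m − 5 log₁₀(d/10) − A = 2.3 − 6.359 − 0.2 = -4.259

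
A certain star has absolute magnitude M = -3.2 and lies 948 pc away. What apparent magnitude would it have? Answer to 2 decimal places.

m ≈ 6.68

m = M + 5 log₁₀ d − 5 = -3.2 + 5·2.9768 − 5 = 6.684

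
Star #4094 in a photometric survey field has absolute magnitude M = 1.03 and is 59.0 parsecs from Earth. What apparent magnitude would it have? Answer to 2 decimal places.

m ≈ 4.88

m = M + 5 log₁₀ d − 5 = 1.03 + 5·1.7709 − 5 = 4.884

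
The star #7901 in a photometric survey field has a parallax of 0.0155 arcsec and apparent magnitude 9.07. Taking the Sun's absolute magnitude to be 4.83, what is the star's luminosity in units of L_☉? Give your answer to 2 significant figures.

d = 1/p = 1/0.0155″ = 64.52 pc
M = m − 5 log₁₀ d + 5 = 9.07 − 5·1.8097 + 5 = 5.022
M − M_☉ = 5.022 − 4.83 = 0.192
L/L_☉ = 10^(−0.4 × 0.192) = 0.8382

L/L_☉ ≈ 0.84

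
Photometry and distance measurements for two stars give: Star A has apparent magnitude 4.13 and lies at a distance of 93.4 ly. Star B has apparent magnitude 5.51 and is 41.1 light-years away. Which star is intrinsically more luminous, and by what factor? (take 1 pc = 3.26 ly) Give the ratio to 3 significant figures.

Star A is more luminous, by a factor of 18.4.

Star A: d = 93.4 ly / 3.26 = 28.65 pc
Star A: M = m − 5 log₁₀ d + 5 = 4.13 − 5·1.4571 + 5 = 1.844
Star B: d = 41.1 ly / 3.26 = 12.61 pc
Star B: M = m − 5 log₁₀ d + 5 = 5.51 − 5·1.1006 + 5 = 5.007
ΔM = M_A − M_B = 1.844 − (5.007) = -3.163; smaller M is more luminous → Star A.
L ratio = 10^(0.4 |ΔM|) = 10^1.265 = 18.41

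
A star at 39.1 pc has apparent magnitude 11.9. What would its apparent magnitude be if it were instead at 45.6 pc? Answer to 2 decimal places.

m ≈ 12.23

Flux ∝ 1/d², so Δm = 5 log₁₀(d₂/d₁) = 5 log₁₀(45.6/39.1) = 0.334
m₂ = m₁ + Δm = 11.9 + (0.334) = 12.234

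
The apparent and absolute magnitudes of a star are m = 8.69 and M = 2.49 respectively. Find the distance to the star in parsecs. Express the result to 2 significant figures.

μ = m − M = 6.200
m − M = 5 log₁₀ d − 5
log₁₀ d = (m − M)/5 + 1 = 2.2400
d = 10^2.2400 = 173.8 pc

d ≈ 170 pc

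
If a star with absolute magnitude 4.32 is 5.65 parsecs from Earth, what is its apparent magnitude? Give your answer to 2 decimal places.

m ≈ 3.08

m = M + 5 log₁₀ d − 5 = 4.32 + 5·0.7520 − 5 = 3.080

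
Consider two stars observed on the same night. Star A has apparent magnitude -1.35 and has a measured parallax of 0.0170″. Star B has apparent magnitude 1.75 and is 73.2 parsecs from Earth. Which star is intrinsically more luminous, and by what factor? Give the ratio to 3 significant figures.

Star A: d = 1/p = 1/0.0170″ = 58.82 pc
Star A: M = m − 5 log₁₀ d + 5 = -1.35 − 5·1.7696 + 5 = -5.198
Star B: M = m − 5 log₁₀ d + 5 = 1.75 − 5·1.8645 + 5 = -2.573
ΔM = M_A − M_B = -5.198 − (-2.573) = -2.625; smaller M is more luminous → Star A.
L ratio = 10^(0.4 |ΔM|) = 10^1.050 = 11.22

Star A is more luminous, by a factor of 11.2.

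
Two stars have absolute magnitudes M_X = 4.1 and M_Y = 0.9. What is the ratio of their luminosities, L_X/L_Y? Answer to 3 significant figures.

ΔM = M_X − M_Y = 3.2
L_X/L_Y = 10^(−0.4 ΔM) = 10^-1.280 = 0.05248

L_X/L_Y ≈ 0.0525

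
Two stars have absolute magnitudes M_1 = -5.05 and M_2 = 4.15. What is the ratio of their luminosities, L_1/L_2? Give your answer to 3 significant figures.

ΔM = M_1 − M_2 = -9.20
L_1/L_2 = 10^(−0.4 ΔM) = 10^3.680 = 4786

L_1/L_2 ≈ 4790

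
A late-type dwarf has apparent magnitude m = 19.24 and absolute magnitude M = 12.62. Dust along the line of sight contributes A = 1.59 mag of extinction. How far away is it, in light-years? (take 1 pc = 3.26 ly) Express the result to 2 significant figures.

d ≈ 330 ly

m − M = 5 log₁₀(d/10 pc) + A  ⇒  19.24 − (12.62) − 1.59 = 5 log₁₀(d/10)
5.030 = 5 log₁₀(d/10)
log₁₀ d = (m − M − A)/5 + 1 = 2.0060
d = 10^2.0060 = 101.4 pc
= 330.5 ly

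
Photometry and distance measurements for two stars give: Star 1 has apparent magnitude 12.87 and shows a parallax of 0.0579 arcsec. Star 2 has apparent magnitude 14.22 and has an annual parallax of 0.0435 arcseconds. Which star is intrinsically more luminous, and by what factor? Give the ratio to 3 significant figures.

Star 1: d = 1/p = 1/0.0579″ = 17.27 pc
Star 1: M = m − 5 log₁₀ d + 5 = 12.87 − 5·1.2373 + 5 = 11.683
Star 2: d = 1/p = 1/0.0435″ = 22.99 pc
Star 2: M = m − 5 log₁₀ d + 5 = 14.22 − 5·1.3615 + 5 = 12.412
ΔM = M_1 − M_2 = 11.683 − (12.412) = -0.729; smaller M is more luminous → Star 1.
L ratio = 10^(0.4 |ΔM|) = 10^0.292 = 1.957

Star 1 is more luminous, by a factor of 1.96.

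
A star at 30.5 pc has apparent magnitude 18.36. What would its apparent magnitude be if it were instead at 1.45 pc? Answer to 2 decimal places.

m ≈ 11.75

Flux ∝ 1/d², so Δm = 5 log₁₀(d₂/d₁) = 5 log₁₀(1.45/30.5) = -6.615
m₂ = m₁ + Δm = 18.36 + (-6.615) = 11.745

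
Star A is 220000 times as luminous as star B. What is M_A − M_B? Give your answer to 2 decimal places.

M_A − M_B ≈ -13.36

Pogson: ΔM = −2.5 log₁₀(ratio) = −2.5 log₁₀(220000) = −2.5 × 5.3424 = -13.356
Star A is brighter, so it has the smaller magnitude: the difference is negative.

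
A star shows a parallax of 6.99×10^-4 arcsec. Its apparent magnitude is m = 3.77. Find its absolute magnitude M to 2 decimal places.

M ≈ -7.01

d = 1/p = 1/6.99×10^-4″ = 1431 pc
5 log₁₀(d/10 pc) = 5 log₁₀(1431) − 5 = 10.778
M = m − 5 log₁₀(d/10) = 3.77 − 10.778 = -7.008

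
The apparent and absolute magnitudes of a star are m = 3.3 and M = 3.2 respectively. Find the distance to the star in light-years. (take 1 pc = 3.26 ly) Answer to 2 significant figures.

μ = m − M = 0.100
m − M = 5 log₁₀ d − 5
log₁₀ d = (m − M)/5 + 1 = 1.0200
d = 10^1.0200 = 10.47 pc
= 34.14 ly

d ≈ 34 ly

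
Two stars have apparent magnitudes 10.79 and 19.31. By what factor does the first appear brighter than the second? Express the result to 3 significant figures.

2560

Δm = 10.79 − (19.31) = -8.52
Flux ratio = 10^(−0.4 Δm) = 10^(−0.4 × -8.52) = 10^3.408 = 2559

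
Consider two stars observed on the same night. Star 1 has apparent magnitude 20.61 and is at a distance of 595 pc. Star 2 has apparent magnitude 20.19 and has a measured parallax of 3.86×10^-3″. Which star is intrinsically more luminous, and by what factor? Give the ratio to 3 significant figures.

Star 1 is more luminous, by a factor of 3.58.

Star 1: M = m − 5 log₁₀ d + 5 = 20.61 − 5·2.7745 + 5 = 11.737
Star 2: d = 1/p = 1/3.86×10^-3″ = 259.1 pc
Star 2: M = m − 5 log₁₀ d + 5 = 20.19 − 5·2.4134 + 5 = 13.123
ΔM = M_1 − M_2 = 11.737 − (13.123) = -1.386; smaller M is more luminous → Star 1.
L ratio = 10^(0.4 |ΔM|) = 10^0.554 = 3.583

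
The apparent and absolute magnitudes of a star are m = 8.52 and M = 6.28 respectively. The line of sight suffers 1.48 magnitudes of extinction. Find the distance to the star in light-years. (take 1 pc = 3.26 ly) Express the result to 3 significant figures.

m − M = 5 log₁₀(d/10 pc) + A  ⇒  8.52 − (6.28) − 1.48 = 5 log₁₀(d/10)
0.760 = 5 log₁₀(d/10)
log₁₀ d = (m − M − A)/5 + 1 = 1.1520
d = 10^1.1520 = 14.19 pc
= 46.26 ly

d ≈ 46.3 ly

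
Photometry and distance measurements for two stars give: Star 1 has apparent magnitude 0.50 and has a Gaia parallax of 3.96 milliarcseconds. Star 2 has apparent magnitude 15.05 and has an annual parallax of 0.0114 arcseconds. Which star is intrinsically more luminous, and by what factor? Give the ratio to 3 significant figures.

Star 1 is more luminous, by a factor of 5.48×10^6.

Star 1: p = 3.96 mas = 3.96×10^-3″ → d = 1/p = 252.5 pc
Star 1: M = m − 5 log₁₀ d + 5 = 0.50 − 5·2.4023 + 5 = -6.512
Star 2: d = 1/p = 1/0.0114″ = 87.72 pc
Star 2: M = m − 5 log₁₀ d + 5 = 15.05 − 5·1.9431 + 5 = 10.335
ΔM = M_1 − M_2 = -6.512 − (10.335) = -16.846; smaller M is more luminous → Star 1.
L ratio = 10^(0.4 |ΔM|) = 10^6.738 = 5.475×10^6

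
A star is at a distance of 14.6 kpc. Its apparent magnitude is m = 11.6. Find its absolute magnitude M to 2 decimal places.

d = 14.6 kpc = 14600 pc
5 log₁₀(d/10 pc) = 5 log₁₀(14600) − 5 = 15.822
M = m − 5 log₁₀(d/10) = 11.6 − 15.822 = -4.222

M ≈ -4.22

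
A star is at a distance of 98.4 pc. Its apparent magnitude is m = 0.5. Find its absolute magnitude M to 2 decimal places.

5 log₁₀(d/10 pc) = 5 log₁₀(98.40) − 5 = 4.965
M = m − 5 log₁₀(d/10) = 0.5 − 4.965 = -4.465

M ≈ -4.46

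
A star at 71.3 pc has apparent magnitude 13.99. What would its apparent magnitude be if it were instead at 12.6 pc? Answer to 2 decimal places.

m ≈ 10.23

Flux ∝ 1/d², so Δm = 5 log₁₀(d₂/d₁) = 5 log₁₀(12.6/71.3) = -3.764
m₂ = m₁ + Δm = 13.99 + (-3.764) = 10.226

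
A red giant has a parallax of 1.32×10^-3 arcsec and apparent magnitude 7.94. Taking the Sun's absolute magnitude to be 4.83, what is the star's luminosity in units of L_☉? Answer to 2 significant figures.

L/L_☉ ≈ 330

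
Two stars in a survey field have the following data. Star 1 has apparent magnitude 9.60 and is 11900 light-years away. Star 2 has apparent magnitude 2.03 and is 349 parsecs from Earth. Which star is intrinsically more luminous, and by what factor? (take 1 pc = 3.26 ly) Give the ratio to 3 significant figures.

Star 2 is more luminous, by a factor of 9.75.

Star 1: d = 11900 ly / 3.26 = 3650 pc
Star 1: M = m − 5 log₁₀ d + 5 = 9.60 − 5·3.5623 + 5 = -3.212
Star 2: M = m − 5 log₁₀ d + 5 = 2.03 − 5·2.5428 + 5 = -5.684
ΔM = M_1 − M_2 = -3.212 − (-5.684) = 2.472; smaller M is more luminous → Star 2.
L ratio = 10^(0.4 |ΔM|) = 10^0.989 = 9.750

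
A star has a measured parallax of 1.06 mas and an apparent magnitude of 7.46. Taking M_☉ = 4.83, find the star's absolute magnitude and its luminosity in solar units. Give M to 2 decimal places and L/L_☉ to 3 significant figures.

M ≈ -2.41; L/L_☉ ≈ 790

d = 1/p = 1000/1.06 mas = 943.4 pc
M = m − 5 log₁₀ d + 5 = 7.46 − 5·2.9747 + 5 = -2.413
M − M_☉ = -2.413 − 4.83 = -7.243
L/L_☉ = 10^(−0.4 × -7.243) = 789.6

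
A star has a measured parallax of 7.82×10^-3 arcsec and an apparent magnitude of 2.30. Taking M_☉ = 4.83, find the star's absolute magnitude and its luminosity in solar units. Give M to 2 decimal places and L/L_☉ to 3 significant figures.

d = 1/p = 1/7.82×10^-3″ = 127.9 pc
M = m − 5 log₁₀ d + 5 = 2.30 − 5·2.1068 + 5 = -3.234
M − M_☉ = -3.234 − 4.83 = -8.064
L/L_☉ = 10^(−0.4 × -8.064) = 1681

M ≈ -3.23; L/L_☉ ≈ 1680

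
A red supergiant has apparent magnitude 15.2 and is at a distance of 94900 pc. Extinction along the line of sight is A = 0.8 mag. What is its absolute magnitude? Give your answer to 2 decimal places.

5 log₁₀(d/10 pc) = 5 log₁₀(94900) − 5 = 19.886
M = m − 5 log₁₀(d/10) − A = 15.2 − 19.886 − 0.8 = -5.486

M ≈ -5.49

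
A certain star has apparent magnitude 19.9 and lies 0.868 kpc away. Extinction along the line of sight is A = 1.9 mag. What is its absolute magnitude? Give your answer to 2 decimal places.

d = 0.868 kpc = 868.0 pc
5 log₁₀(d/10 pc) = 5 log₁₀(868.0) − 5 = 9.693
M = m − 5 log₁₀(d/10) − A = 19.9 − 9.693 − 1.9 = 8.307

M ≈ 8.31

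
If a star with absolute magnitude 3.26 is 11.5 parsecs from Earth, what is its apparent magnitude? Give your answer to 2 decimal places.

m = M + 5 log₁₀ d − 5 = 3.26 + 5·1.0607 − 5 = 3.563

m ≈ 3.56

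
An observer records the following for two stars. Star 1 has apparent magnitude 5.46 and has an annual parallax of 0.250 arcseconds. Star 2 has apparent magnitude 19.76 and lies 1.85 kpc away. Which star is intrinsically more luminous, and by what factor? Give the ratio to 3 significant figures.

Star 1: d = 1/p = 1/0.250″ = 4.000 pc
Star 1: M = m − 5 log₁₀ d + 5 = 5.46 − 5·0.6021 + 5 = 7.450
Star 2: d = 1.85 kpc = 1850 pc
Star 2: M = m − 5 log₁₀ d + 5 = 19.76 − 5·3.2672 + 5 = 8.424
ΔM = M_1 − M_2 = 7.450 − (8.424) = -0.974; smaller M is more luminous → Star 1.
L ratio = 10^(0.4 |ΔM|) = 10^0.390 = 2.453

Star 1 is more luminous, by a factor of 2.45.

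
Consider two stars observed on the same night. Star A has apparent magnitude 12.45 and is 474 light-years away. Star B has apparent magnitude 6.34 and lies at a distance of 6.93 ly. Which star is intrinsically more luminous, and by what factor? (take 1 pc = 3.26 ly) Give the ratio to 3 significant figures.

Star A is more luminous, by a factor of 16.8.

Star A: d = 474 ly / 3.26 = 145.4 pc
Star A: M = m − 5 log₁₀ d + 5 = 12.45 − 5·2.1626 + 5 = 6.637
Star B: d = 6.93 ly / 3.26 = 2.126 pc
Star B: M = m − 5 log₁₀ d + 5 = 6.34 − 5·0.3275 + 5 = 9.702
ΔM = M_A − M_B = 6.637 − (9.702) = -3.065; smaller M is more luminous → Star A.
L ratio = 10^(0.4 |ΔM|) = 10^1.226 = 16.83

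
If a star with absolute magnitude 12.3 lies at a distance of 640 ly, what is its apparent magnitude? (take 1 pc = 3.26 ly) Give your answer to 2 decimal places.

m ≈ 18.76

d = 640 ly / 3.26 = 196.3 pc
m = M + 5 log₁₀ d − 5 = 12.3 + 5·2.2930 − 5 = 18.765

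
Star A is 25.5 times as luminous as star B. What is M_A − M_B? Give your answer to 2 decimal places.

M_A − M_B ≈ -3.52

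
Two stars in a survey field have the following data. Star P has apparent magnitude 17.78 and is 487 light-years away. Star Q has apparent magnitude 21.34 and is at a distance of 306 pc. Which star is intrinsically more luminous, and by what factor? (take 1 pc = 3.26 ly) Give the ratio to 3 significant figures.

Star P is more luminous, by a factor of 6.33.

Star P: d = 487 ly / 3.26 = 149.4 pc
Star P: M = m − 5 log₁₀ d + 5 = 17.78 − 5·2.1743 + 5 = 11.908
Star Q: M = m − 5 log₁₀ d + 5 = 21.34 − 5·2.4857 + 5 = 13.911
ΔM = M_P − M_Q = 11.908 − (13.911) = -2.003; smaller M is more luminous → Star P.
L ratio = 10^(0.4 |ΔM|) = 10^0.801 = 6.327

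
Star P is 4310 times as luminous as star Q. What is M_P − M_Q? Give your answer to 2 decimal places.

Pogson: ΔM = −2.5 log₁₀(ratio) = −2.5 log₁₀(4310) = −2.5 × 3.6345 = -9.086
Star P is brighter, so it has the smaller magnitude: the difference is negative.

M_P − M_Q ≈ -9.09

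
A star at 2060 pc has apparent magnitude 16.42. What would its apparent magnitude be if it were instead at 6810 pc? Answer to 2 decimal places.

Flux ∝ 1/d², so Δm = 5 log₁₀(d₂/d₁) = 5 log₁₀(6810/2060) = 2.596
m₂ = m₁ + Δm = 16.42 + (2.596) = 19.016

m ≈ 19.02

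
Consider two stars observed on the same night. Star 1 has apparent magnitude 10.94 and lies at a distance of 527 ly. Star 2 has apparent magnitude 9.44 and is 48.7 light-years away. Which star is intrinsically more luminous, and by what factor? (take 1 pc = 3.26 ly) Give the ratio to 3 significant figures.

Star 1: d = 527 ly / 3.26 = 161.7 pc
Star 1: M = m − 5 log₁₀ d + 5 = 10.94 − 5·2.2086 + 5 = 4.897
Star 2: d = 48.7 ly / 3.26 = 14.94 pc
Star 2: M = m − 5 log₁₀ d + 5 = 9.44 − 5·1.1743 + 5 = 8.568
ΔM = M_1 − M_2 = 4.897 − (8.568) = -3.671; smaller M is more luminous → Star 1.
L ratio = 10^(0.4 |ΔM|) = 10^1.469 = 29.41

Star 1 is more luminous, by a factor of 29.4.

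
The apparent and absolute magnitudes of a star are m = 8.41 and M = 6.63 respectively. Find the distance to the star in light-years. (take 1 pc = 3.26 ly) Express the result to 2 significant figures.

d ≈ 74 ly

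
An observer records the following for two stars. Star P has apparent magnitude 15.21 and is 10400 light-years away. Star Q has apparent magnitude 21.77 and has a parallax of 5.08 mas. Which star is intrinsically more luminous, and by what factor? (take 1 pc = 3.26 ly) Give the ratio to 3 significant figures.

Star P is more luminous, by a factor of 110000.

Star P: d = 10400 ly / 3.26 = 3190 pc
Star P: M = m − 5 log₁₀ d + 5 = 15.21 − 5·3.5038 + 5 = 2.691
Star Q: p = 5.08 mas = 5.08×10^-3″ → d = 1/p = 196.9 pc
Star Q: M = m − 5 log₁₀ d + 5 = 21.77 − 5·2.2941 + 5 = 15.299
ΔM = M_P − M_Q = 2.691 − (15.299) = -12.608; smaller M is more luminous → Star P.
L ratio = 10^(0.4 |ΔM|) = 10^5.043 = 110500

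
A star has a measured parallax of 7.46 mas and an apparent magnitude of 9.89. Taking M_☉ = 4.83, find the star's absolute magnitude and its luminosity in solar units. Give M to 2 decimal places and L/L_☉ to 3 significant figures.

d = 1/p = 1000/7.46 mas = 134.0 pc
M = m − 5 log₁₀ d + 5 = 9.89 − 5·2.1273 + 5 = 4.254
M − M_☉ = 4.254 − 4.83 = -0.576
L/L_☉ = 10^(−0.4 × -0.576) = 1.700

M ≈ 4.25; L/L_☉ ≈ 1.70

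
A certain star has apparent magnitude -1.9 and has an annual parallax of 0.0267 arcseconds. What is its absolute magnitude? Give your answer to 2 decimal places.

d = 1/p = 1/0.0267″ = 37.45 pc
5 log₁₀(d/10 pc) = 5 log₁₀(37.45) − 5 = 2.867
M = m − 5 log₁₀(d/10) = -1.9 − 2.867 = -4.767

M ≈ -4.77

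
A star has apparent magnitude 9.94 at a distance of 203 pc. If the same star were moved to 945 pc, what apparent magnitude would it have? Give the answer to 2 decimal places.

Flux ∝ 1/d², so Δm = 5 log₁₀(d₂/d₁) = 5 log₁₀(945/203) = 3.340
m₂ = m₁ + Δm = 9.94 + (3.340) = 13.280

m ≈ 13.28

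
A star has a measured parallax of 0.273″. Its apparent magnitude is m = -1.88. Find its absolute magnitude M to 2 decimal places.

M ≈ 0.30

d = 1/p = 1/0.273″ = 3.663 pc
5 log₁₀(d/10 pc) = 5 log₁₀(3.663) − 5 = -2.181
M = m − 5 log₁₀(d/10) = -1.88 + 2.181 = 0.301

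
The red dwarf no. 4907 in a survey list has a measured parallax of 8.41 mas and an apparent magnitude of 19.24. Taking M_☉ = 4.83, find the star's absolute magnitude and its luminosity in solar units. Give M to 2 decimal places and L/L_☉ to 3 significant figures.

M ≈ 13.86; L/L_☉ ≈ 2.43×10^-4

d = 1/p = 1000/8.41 mas = 118.9 pc
M = m − 5 log₁₀ d + 5 = 19.24 − 5·2.0752 + 5 = 13.864
M − M_☉ = 13.864 − 4.83 = 9.034
L/L_☉ = 10^(−0.4 × 9.034) = 2.434×10^-4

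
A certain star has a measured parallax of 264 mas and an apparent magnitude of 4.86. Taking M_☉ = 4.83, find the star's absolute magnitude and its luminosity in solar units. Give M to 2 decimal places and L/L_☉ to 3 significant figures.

M ≈ 6.97; L/L_☉ ≈ 0.140

d = 1/p = 1000/264 mas = 3.788 pc
M = m − 5 log₁₀ d + 5 = 4.86 − 5·0.5784 + 5 = 6.968
M − M_☉ = 6.968 − 4.83 = 2.138
L/L_☉ = 10^(−0.4 × 2.138) = 0.1396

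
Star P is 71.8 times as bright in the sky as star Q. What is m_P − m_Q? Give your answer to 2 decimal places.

m_P − m_Q ≈ -4.64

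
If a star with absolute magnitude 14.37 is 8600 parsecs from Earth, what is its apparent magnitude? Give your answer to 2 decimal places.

m ≈ 29.04

m = M + 5 log₁₀ d − 5 = 14.37 + 5·3.9345 − 5 = 29.042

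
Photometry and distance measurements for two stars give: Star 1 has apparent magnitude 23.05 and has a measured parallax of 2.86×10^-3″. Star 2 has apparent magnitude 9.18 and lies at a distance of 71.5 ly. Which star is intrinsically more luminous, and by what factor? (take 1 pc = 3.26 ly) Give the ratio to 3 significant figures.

Star 2 is more luminous, by a factor of 1390.

Star 1: d = 1/p = 1/2.86×10^-3″ = 349.7 pc
Star 1: M = m − 5 log₁₀ d + 5 = 23.05 − 5·2.5436 + 5 = 15.332
Star 2: d = 71.5 ly / 3.26 = 21.93 pc
Star 2: M = m − 5 log₁₀ d + 5 = 9.18 − 5·1.3411 + 5 = 7.475
ΔM = M_1 − M_2 = 15.332 − (7.475) = 7.857; smaller M is more luminous → Star 2.
L ratio = 10^(0.4 |ΔM|) = 10^3.143 = 1390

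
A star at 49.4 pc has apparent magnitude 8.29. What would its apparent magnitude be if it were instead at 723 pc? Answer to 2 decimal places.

m ≈ 14.12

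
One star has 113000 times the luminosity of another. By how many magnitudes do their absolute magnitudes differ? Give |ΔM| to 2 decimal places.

|ΔM| ≈ 12.63

Pogson: ΔM = −2.5 log₁₀(ratio) = −2.5 log₁₀(113000) = −2.5 × 5.0531 = -12.633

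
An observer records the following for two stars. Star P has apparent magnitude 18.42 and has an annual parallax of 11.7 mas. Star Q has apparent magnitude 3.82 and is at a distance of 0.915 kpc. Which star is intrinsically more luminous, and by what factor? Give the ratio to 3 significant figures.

Star Q is more luminous, by a factor of 7.93×10^7.

Star P: p = 11.7 mas = 0.0117″ → d = 1/p = 85.47 pc
Star P: M = m − 5 log₁₀ d + 5 = 18.42 − 5·1.9318 + 5 = 13.761
Star Q: d = 0.915 kpc = 915.0 pc
Star Q: M = m − 5 log₁₀ d + 5 = 3.82 − 5·2.9614 + 5 = -5.987
ΔM = M_P − M_Q = 13.761 − (-5.987) = 19.748; smaller M is more luminous → Star Q.
L ratio = 10^(0.4 |ΔM|) = 10^7.899 = 7.929×10^7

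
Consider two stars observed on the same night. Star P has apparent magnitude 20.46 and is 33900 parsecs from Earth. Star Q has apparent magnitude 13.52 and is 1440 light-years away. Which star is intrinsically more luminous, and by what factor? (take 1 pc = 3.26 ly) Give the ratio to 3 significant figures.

Star P: M = m − 5 log₁₀ d + 5 = 20.46 − 5·4.5302 + 5 = 2.809
Star Q: d = 1440 ly / 3.26 = 441.7 pc
Star Q: M = m − 5 log₁₀ d + 5 = 13.52 − 5·2.6451 + 5 = 5.294
ΔM = M_P − M_Q = 2.809 − (5.294) = -2.485; smaller M is more luminous → Star P.
L ratio = 10^(0.4 |ΔM|) = 10^0.994 = 9.865

Star P is more luminous, by a factor of 9.87.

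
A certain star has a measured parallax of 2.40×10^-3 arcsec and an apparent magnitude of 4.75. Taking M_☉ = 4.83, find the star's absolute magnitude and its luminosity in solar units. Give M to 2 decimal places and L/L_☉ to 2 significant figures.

d = 1/p = 1/2.40×10^-3″ = 416.7 pc
M = m − 5 log₁₀ d + 5 = 4.75 − 5·2.6198 + 5 = -3.349
M − M_☉ = -3.349 − 4.83 = -8.179
L/L_☉ = 10^(−0.4 × -8.179) = 1869

M ≈ -3.35; L/L_☉ ≈ 1900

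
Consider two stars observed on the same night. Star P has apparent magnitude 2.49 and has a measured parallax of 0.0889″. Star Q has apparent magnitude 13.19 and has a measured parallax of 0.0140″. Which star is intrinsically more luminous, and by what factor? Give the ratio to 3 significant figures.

Star P: d = 1/p = 1/0.0889″ = 11.25 pc
Star P: M = m − 5 log₁₀ d + 5 = 2.49 − 5·1.0511 + 5 = 2.235
Star Q: d = 1/p = 1/0.0140″ = 71.43 pc
Star Q: M = m − 5 log₁₀ d + 5 = 13.19 − 5·1.8539 + 5 = 8.921
ΔM = M_P − M_Q = 2.235 − (8.921) = -6.686; smaller M is more luminous → Star P.
L ratio = 10^(0.4 |ΔM|) = 10^2.674 = 472.6

Star P is more luminous, by a factor of 473.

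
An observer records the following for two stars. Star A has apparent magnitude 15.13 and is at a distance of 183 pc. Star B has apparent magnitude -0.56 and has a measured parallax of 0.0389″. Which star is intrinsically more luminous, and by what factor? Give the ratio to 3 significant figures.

Star B is more luminous, by a factor of 37300.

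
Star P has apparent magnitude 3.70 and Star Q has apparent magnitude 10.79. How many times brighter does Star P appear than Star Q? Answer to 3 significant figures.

685

Δm = 3.70 − (10.79) = -7.09
Flux ratio = 10^(−0.4 Δm) = 10^(−0.4 × -7.09) = 10^2.836 = 685.5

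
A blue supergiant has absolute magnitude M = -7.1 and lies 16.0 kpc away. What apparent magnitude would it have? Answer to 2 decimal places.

m ≈ 8.92

d = 16.0 kpc = 16000 pc
m = M + 5 log₁₀ d − 5 = -7.1 + 5·4.2041 − 5 = 8.921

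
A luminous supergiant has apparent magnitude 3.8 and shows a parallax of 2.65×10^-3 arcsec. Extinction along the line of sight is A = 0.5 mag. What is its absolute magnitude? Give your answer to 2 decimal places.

M ≈ -4.58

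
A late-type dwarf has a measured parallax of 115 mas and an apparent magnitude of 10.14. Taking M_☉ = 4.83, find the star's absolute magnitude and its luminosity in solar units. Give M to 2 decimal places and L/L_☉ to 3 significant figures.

d = 1/p = 1000/115 mas = 8.696 pc
M = m − 5 log₁₀ d + 5 = 10.14 − 5·0.9393 + 5 = 10.443
M − M_☉ = 10.443 − 4.83 = 5.613
L/L_☉ = 10^(−0.4 × 5.613) = 5.683×10^-3

M ≈ 10.44; L/L_☉ ≈ 5.68×10^-3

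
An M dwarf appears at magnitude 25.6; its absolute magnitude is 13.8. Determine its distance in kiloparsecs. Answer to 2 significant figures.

d ≈ 2.3 kpc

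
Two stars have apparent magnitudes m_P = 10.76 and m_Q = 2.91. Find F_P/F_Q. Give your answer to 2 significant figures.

F_P/F_Q ≈ 7.2×10^-4

Magnitude difference = 7.85
Flux ratio = 10^(−0.4 Δm) = 10^(−0.4 × 7.85) = 10^-3.140 = 7.244×10^-4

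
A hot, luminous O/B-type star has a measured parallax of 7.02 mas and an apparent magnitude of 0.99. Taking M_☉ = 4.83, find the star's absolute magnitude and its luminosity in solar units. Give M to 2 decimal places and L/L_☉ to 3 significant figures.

M ≈ -4.78; L/L_☉ ≈ 6970

d = 1/p = 1000/7.02 mas = 142.5 pc
M = m − 5 log₁₀ d + 5 = 0.99 − 5·2.1537 + 5 = -4.778
M − M_☉ = -4.778 − 4.83 = -9.608
L/L_☉ = 10^(−0.4 × -9.608) = 6971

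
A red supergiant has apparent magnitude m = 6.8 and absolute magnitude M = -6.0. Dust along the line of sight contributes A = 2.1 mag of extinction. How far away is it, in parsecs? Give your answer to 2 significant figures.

m − M = 5 log₁₀(d/10 pc) + A  ⇒  6.8 − (-6.0) − 2.1 = 5 log₁₀(d/10)
10.700 = 5 log₁₀(d/10)
log₁₀ d = (m − M − A)/5 + 1 = 3.1400
d = 10^3.1400 = 1380 pc

d ≈ 1400 pc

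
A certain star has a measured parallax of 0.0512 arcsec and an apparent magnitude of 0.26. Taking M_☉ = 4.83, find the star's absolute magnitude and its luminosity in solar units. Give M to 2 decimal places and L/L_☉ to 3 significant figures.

d = 1/p = 1/0.0512″ = 19.53 pc
M = m − 5 log₁₀ d + 5 = 0.26 − 5·1.2907 + 5 = -1.194
M − M_☉ = -1.194 − 4.83 = -6.024
L/L_☉ = 10^(−0.4 × -6.024) = 256.7

M ≈ -1.19; L/L_☉ ≈ 257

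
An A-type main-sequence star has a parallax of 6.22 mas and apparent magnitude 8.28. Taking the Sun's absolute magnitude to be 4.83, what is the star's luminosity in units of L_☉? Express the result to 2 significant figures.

d = 1/p = 1000/6.22 mas = 160.8 pc
M = m − 5 log₁₀ d + 5 = 8.28 − 5·2.2062 + 5 = 2.249
M − M_☉ = 2.249 − 4.83 = -2.581
L/L_☉ = 10^(−0.4 × -2.581) = 10.78

L/L_☉ ≈ 11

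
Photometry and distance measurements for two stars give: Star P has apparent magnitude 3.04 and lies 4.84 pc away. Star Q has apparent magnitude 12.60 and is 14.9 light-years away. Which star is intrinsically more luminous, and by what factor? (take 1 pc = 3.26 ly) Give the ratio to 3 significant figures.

Star P is more luminous, by a factor of 7480.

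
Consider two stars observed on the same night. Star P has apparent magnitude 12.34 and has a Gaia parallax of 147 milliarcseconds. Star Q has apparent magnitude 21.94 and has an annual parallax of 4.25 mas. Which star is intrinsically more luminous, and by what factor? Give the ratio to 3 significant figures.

Star P: p = 147 mas = 0.147″ → d = 1/p = 6.803 pc
Star P: M = m − 5 log₁₀ d + 5 = 12.34 − 5·0.8327 + 5 = 13.177
Star Q: p = 4.25 mas = 4.25×10^-3″ → d = 1/p = 235.3 pc
Star Q: M = m − 5 log₁₀ d + 5 = 21.94 − 5·2.3716 + 5 = 15.082
ΔM = M_P − M_Q = 13.177 − (15.082) = -1.905; smaller M is more luminous → Star P.
L ratio = 10^(0.4 |ΔM|) = 10^0.762 = 5.783

Star P is more luminous, by a factor of 5.78.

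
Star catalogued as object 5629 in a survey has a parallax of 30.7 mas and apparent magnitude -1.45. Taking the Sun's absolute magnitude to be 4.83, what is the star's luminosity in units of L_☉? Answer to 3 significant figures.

d = 1/p = 1000/30.7 mas = 32.57 pc
M = m − 5 log₁₀ d + 5 = -1.45 − 5·1.5129 + 5 = -4.014
M − M_☉ = -4.014 − 4.83 = -8.844
L/L_☉ = 10^(−0.4 × -8.844) = 3449

L/L_☉ ≈ 3450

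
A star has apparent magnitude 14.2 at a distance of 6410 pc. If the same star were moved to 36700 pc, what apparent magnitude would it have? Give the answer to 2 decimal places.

m ≈ 17.99

Flux ∝ 1/d², so Δm = 5 log₁₀(d₂/d₁) = 5 log₁₀(36700/6410) = 3.789
m₂ = m₁ + Δm = 14.2 + (3.789) = 17.989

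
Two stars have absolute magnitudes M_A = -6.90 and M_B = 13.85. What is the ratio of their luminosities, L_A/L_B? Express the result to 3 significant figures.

ΔM = M_A − M_B = -20.75
L_A/L_B = 10^(−0.4 ΔM) = 10^8.300 = 1.995×10^8

L_A/L_B ≈ 2.00×10^8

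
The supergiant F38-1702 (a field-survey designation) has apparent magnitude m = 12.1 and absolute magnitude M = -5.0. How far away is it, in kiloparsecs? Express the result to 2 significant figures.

d ≈ 26 kpc

Distance modulus: m − M = 12.1 − (-5.0) = 17.100
m − M = 5 log₁₀ d − 5
log₁₀ d = (m − M)/5 + 1 = 4.4200
d = 10^4.4200 = 26300 pc
= 26.30 kpc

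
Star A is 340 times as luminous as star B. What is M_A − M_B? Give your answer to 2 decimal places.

Pogson: ΔM = −2.5 log₁₀(ratio) = −2.5 log₁₀(340) = −2.5 × 2.5315 = -6.329
Star A is brighter, so it has the smaller magnitude: the difference is negative.

M_A − M_B ≈ -6.33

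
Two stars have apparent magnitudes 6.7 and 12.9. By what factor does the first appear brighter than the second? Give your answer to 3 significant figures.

Magnitude difference = -6.2
Flux ratio = 10^(−0.4 Δm) = 10^(−0.4 × -6.2) = 10^2.480 = 302.0

302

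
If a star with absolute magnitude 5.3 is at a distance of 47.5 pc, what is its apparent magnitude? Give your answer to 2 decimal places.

m ≈ 8.68

m = M + 5 log₁₀ d − 5 = 5.3 + 5·1.6767 − 5 = 8.683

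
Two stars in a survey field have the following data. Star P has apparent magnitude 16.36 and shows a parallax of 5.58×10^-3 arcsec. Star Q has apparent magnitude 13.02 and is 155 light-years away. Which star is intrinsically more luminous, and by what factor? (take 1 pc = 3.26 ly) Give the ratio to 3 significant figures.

Star Q is more luminous, by a factor of 1.53.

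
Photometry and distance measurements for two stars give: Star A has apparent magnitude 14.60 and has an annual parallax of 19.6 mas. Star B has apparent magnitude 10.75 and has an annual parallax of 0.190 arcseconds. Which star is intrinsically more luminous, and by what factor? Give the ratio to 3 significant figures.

Star A is more luminous, by a factor of 2.71.

Star A: p = 19.6 mas = 0.0196″ → d = 1/p = 51.02 pc
Star A: M = m − 5 log₁₀ d + 5 = 14.60 − 5·1.7077 + 5 = 11.061
Star B: d = 1/p = 1/0.190″ = 5.263 pc
Star B: M = m − 5 log₁₀ d + 5 = 10.75 − 5·0.7212 + 5 = 12.144
ΔM = M_A − M_B = 11.061 − (12.144) = -1.082; smaller M is more luminous → Star A.
L ratio = 10^(0.4 |ΔM|) = 10^0.433 = 2.710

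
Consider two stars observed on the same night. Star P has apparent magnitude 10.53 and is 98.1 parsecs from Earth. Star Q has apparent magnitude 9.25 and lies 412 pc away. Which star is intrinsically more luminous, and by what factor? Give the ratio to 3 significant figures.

Star Q is more luminous, by a factor of 57.3.

Star P: M = m − 5 log₁₀ d + 5 = 10.53 − 5·1.9917 + 5 = 5.572
Star Q: M = m − 5 log₁₀ d + 5 = 9.25 − 5·2.6149 + 5 = 1.176
ΔM = M_P − M_Q = 5.572 − (1.176) = 4.396; smaller M is more luminous → Star Q.
L ratio = 10^(0.4 |ΔM|) = 10^1.758 = 57.34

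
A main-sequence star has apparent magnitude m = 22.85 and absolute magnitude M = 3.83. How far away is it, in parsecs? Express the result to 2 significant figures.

d ≈ 64000 pc

μ = m − M = 19.020
m − M = 5 log₁₀ d − 5
log₁₀ d = (m − M)/5 + 1 = 4.8040
d = 10^4.8040 = 63680 pc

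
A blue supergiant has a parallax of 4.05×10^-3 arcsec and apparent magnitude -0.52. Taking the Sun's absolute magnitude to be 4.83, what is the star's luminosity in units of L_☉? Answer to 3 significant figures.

L/L_☉ ≈ 84200

d = 1/p = 1/4.05×10^-3″ = 246.9 pc
M = m − 5 log₁₀ d + 5 = -0.52 − 5·2.3925 + 5 = -7.483
M − M_☉ = -7.483 − 4.83 = -12.313
L/L_☉ = 10^(−0.4 × -12.313) = 84160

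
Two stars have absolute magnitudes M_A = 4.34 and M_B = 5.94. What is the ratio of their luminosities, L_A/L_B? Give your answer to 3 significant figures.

L_A/L_B ≈ 4.37

ΔM = M_A − M_B = -1.60
L_A/L_B = 10^(−0.4 ΔM) = 10^0.640 = 4.365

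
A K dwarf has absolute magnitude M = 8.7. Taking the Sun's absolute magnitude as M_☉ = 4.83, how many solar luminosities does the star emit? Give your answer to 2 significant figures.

L/L_☉ ≈ 0.028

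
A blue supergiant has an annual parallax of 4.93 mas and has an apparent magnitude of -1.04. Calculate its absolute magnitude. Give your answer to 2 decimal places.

M ≈ -7.58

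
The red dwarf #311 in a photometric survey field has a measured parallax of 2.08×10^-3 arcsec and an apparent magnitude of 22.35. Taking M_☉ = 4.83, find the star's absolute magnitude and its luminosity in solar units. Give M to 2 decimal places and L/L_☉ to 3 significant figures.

d = 1/p = 1/2.08×10^-3″ = 480.8 pc
M = m − 5 log₁₀ d + 5 = 22.35 − 5·2.6819 + 5 = 13.940
M − M_☉ = 13.940 − 4.83 = 9.110
L/L_☉ = 10^(−0.4 × 9.110) = 2.269×10^-4

M ≈ 13.94; L/L_☉ ≈ 2.27×10^-4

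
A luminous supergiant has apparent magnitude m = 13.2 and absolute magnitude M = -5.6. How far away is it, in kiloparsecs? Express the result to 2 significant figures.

Distance modulus: m − M = 13.2 − (-5.6) = 18.800
m − M = 5 log₁₀ d − 5
log₁₀ d = (m − M)/5 + 1 = 4.7600
d = 10^4.7600 = 57540 pc
= 57.54 kpc

d ≈ 58 kpc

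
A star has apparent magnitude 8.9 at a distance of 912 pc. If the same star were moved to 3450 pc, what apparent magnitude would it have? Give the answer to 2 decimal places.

Flux ∝ 1/d², so Δm = 5 log₁₀(d₂/d₁) = 5 log₁₀(3450/912) = 2.889
m₂ = m₁ + Δm = 8.9 + (2.889) = 11.789

m ≈ 11.79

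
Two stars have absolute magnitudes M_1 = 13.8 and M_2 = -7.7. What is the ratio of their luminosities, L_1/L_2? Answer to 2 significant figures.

ΔM = M_1 − M_2 = 21.5
L_1/L_2 = 10^(−0.4 ΔM) = 10^-8.600 = 2.512×10^-9

L_1/L_2 ≈ 2.5×10^-9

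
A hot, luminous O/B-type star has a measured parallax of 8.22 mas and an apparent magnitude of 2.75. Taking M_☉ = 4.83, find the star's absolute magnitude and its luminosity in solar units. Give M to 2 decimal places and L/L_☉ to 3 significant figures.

d = 1/p = 1000/8.22 mas = 121.7 pc
M = m − 5 log₁₀ d + 5 = 2.75 − 5·2.0851 + 5 = -2.676
M − M_☉ = -2.676 − 4.83 = -7.506
L/L_☉ = 10^(−0.4 × -7.506) = 1005

M ≈ -2.68; L/L_☉ ≈ 1010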